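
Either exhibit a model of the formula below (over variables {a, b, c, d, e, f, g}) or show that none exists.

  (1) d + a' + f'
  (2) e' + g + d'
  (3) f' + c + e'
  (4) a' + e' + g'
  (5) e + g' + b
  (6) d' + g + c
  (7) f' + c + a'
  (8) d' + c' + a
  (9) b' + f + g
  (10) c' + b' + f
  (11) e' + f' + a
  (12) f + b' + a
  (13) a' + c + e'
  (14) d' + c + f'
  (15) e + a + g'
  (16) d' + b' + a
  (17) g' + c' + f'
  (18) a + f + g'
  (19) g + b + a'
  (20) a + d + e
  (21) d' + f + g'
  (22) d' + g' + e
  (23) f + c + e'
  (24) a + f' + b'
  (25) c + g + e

a: 1; b: 1; c: 1; d: 1; e: 0; f: 1; g: 0

Suppose d = 1.
Suppose e = 0.
(g') alone gives g = 0.
(c) alone gives c = 1.
(a) alone gives a = 1.
(b) alone gives b = 1.
(f) alone gives f = 1.
All clauses are satisfied.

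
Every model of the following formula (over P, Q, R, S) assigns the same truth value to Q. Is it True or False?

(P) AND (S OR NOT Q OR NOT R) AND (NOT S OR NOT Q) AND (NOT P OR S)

Suppose Q = true.
The clause (P) is unit, so P = true.
The clause (NOT S) is unit, so S = false.
But (S) is also a unit clause — contradiction.
So every satisfying assignment has Q = False.

False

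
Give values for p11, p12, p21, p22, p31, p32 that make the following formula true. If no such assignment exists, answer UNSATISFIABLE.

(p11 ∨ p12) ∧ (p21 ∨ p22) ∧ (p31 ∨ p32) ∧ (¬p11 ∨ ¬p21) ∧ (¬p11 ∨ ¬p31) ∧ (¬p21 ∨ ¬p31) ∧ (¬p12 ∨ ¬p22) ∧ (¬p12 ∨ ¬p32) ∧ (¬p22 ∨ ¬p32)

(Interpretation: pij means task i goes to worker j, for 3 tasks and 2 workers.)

UNSATISFIABLE

Case p11 = True:
(¬p21) alone gives p21 = False.
(p22) alone gives p22 = True.
(¬p31) alone gives p31 = False.
(p32) alone gives p32 = True.
But (¬p32) is also a unit clause — contradiction.
So p11 must be the other value — set p11 = False.
(p12) alone gives p12 = True.
(¬p22) alone gives p22 = False.
(p21) alone gives p21 = True.
(¬p31) alone gives p31 = False.
(p32) alone gives p32 = True.
But (¬p32) is also a unit clause — contradiction.
Neither p11 = True nor p11 = False works.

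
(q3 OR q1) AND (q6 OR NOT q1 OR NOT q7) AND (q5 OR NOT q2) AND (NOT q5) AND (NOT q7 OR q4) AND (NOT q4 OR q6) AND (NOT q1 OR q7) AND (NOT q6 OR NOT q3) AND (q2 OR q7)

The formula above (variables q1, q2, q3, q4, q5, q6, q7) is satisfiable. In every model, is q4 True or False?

Suppose q4 = false.
(NOT q5) alone gives q5 = false.
(NOT q2) alone gives q2 = false.
(NOT q7) alone gives q7 = false.
That conflicts with the unit clause (q7).
So every satisfying assignment has q4 = True.

True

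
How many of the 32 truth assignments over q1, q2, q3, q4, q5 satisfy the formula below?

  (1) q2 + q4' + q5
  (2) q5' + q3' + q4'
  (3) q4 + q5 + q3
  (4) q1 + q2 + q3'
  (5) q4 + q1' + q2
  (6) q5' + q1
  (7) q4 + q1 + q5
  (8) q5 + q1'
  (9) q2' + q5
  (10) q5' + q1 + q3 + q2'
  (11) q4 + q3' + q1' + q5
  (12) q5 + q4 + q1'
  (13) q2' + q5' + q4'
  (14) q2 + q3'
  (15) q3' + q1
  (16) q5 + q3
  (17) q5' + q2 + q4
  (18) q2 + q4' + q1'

2

There are 2^5 = 32 truth assignments over (q1, q2, q3, q4, q5).
Split on q1. With q1 = 1, the clauses containing q1 are satisfied and q1' drops from the rest; 2 of the 2^4 = 16 assignments to the other variables satisfy what remains.
With q1 = 0, by the same count on the reduced clause set, 0 assignments work.
(One model: q1=T, q2=T, q3=F, q4=F, q5=T.)
Total: 2 + 0 = 2.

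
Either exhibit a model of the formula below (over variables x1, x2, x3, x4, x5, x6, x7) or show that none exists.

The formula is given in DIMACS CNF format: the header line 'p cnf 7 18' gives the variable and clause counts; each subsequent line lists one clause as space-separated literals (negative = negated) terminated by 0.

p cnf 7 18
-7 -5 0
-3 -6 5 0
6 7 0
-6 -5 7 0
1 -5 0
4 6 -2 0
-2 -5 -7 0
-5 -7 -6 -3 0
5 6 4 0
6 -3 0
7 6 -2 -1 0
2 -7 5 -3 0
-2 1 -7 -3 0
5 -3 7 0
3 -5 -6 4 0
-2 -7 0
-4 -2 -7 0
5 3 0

UNSATISFIABLE

Try x7 = False.
From the singleton clause (x6), x6 = True.
From the singleton clause (¬x5), x5 = False.
From the singleton clause (¬x3), x3 = False.
But (x3) is also a unit clause — contradiction.
Backtrack on x7: now try x7 = True.
From the singleton clause (¬x5), x5 = False.
From the singleton clause (¬x2), x2 = False.
From the singleton clause (¬x3), x3 = False.
But (x3) is also a unit clause — contradiction.
Either choice for x7 ends in contradiction.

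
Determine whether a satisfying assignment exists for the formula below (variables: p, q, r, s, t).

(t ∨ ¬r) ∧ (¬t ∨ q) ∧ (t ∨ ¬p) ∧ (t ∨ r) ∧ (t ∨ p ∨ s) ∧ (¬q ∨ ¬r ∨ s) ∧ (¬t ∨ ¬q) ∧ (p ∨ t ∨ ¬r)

Try t = True.
(q) alone gives q = True.
Now (¬q) is unsatisfied and unit — conflict.
That branch fails; take t = False instead.
(¬r) alone gives r = False.
Now (r) is unsatisfied and unit — conflict.
Neither t = True nor t = False works.
No assignment satisfies every clause.

Unsatisfiable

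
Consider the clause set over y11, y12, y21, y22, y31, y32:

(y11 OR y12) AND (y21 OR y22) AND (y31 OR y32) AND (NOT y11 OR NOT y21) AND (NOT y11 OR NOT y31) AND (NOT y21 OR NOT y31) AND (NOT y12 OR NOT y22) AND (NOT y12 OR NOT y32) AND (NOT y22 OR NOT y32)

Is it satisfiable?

Case y11 = true:
(NOT y21) alone gives y21 = false.
(y22) alone gives y22 = true.
(NOT y31) alone gives y31 = false.
(y32) alone gives y32 = true.
Now (NOT y32) is unsatisfied and unit — conflict.
Undo y11 and try y11 = false.
(y12) alone gives y12 = true.
(NOT y22) alone gives y22 = false.
(y21) alone gives y21 = true.
(NOT y31) alone gives y31 = false.
(y32) alone gives y32 = true.
Now (NOT y32) is unsatisfied and unit — conflict.
Neither y11 = true nor y11 = false works.
No assignment satisfies every clause.

Unsatisfiable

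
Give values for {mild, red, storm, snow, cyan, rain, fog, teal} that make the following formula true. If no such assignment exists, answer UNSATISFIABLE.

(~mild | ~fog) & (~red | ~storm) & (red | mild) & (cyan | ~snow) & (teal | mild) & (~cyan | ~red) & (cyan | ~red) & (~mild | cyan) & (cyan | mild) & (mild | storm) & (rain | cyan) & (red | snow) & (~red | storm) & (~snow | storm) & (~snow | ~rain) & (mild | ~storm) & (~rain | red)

Case mild = 1:
(~fog) alone gives fog = 0.
(cyan) alone gives cyan = 1.
(~red) alone gives red = 0.
(snow) alone gives snow = 1.
(storm) alone gives storm = 1.
(~rain) alone gives rain = 0.
No clause remains; teal is free.

mild=1,  red=0,  storm=1,  snow=1,  cyan=1,  rain=0,  fog=0,  teal=1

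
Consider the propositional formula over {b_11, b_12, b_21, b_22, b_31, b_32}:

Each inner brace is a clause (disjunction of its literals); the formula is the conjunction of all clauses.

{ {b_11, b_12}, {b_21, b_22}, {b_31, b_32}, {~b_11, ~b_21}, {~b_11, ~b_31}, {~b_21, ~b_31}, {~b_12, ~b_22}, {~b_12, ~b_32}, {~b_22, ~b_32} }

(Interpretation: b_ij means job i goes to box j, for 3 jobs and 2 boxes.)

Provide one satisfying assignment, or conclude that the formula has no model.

Suppose b_11 = 1.
The clause (~b_21) is unit, so b_21 = 0.
The clause (b_22) is unit, so b_22 = 1.
The clause (~b_31) is unit, so b_31 = 0.
The clause (b_32) is unit, so b_32 = 1.
That conflicts with the unit clause (~b_32).
That branch fails; take b_11 = 0 instead.
The clause (b_12) is unit, so b_12 = 1.
The clause (~b_22) is unit, so b_22 = 0.
The clause (b_21) is unit, so b_21 = 1.
The clause (~b_31) is unit, so b_31 = 0.
The clause (b_32) is unit, so b_32 = 1.
That conflicts with the unit clause (~b_32).
Either choice for b_11 ends in contradiction.

UNSATISFIABLE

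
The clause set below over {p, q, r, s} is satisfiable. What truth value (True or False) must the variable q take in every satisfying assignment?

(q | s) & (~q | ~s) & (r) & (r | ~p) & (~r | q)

True

Suppose q = 0.
From the singleton clause (s), s = 1.
From the singleton clause (r), r = 1.
Now (~r) is unsatisfied and unit — conflict.
So every satisfying assignment has q = True.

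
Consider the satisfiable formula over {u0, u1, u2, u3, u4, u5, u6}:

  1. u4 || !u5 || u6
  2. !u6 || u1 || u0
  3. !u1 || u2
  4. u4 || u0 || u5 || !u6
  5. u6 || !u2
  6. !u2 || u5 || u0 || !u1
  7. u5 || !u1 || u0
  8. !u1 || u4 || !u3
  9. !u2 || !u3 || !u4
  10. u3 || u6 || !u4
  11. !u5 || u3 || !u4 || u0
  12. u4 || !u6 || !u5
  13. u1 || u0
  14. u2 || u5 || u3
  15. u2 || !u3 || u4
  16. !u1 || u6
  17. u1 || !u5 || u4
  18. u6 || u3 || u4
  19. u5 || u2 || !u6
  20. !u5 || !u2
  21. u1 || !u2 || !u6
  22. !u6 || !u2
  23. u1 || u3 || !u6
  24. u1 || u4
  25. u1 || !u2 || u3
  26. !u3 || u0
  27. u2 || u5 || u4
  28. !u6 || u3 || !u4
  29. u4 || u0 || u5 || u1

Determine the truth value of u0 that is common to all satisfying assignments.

Suppose u0 = false.
From the singleton clause (u1), u1 = true.
From the singleton clause (u2), u2 = true.
From the singleton clause (u6), u6 = true.
That conflicts with the unit clause (!u6).
So every satisfying assignment has u0 = True.

True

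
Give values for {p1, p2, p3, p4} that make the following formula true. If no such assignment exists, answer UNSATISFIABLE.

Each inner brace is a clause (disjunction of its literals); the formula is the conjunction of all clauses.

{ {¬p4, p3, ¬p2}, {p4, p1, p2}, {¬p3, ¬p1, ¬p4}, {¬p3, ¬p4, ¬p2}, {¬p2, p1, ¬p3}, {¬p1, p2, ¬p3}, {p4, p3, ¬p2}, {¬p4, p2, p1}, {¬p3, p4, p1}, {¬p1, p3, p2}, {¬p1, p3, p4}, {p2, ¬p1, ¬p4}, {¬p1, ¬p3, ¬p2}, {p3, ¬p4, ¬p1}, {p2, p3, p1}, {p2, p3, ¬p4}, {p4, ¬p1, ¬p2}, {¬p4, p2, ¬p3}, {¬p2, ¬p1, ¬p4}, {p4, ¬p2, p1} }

Try p4 = False.
Try p1 = True.
From the singleton clause (p3), p3 = True.
From the singleton clause (p2), p2 = True.
That conflicts with the unit clause (¬p2).
So p1 must be the other value — set p1 = False.
From the singleton clause (p2), p2 = True.
That conflicts with the unit clause (¬p2).
Either choice for p1 ends in contradiction.
So p4 must be the other value — set p4 = True.
Try p3 = True.
From the singleton clause (¬p1), p1 = False.
From the singleton clause (¬p2), p2 = False.
That conflicts with the unit clause (p2).
So p3 must be the other value — set p3 = False.
From the singleton clause (¬p2), p2 = False.
That conflicts with the unit clause (p2).
Either choice for p3 ends in contradiction.
Either choice for p4 ends in contradiction.

UNSATISFIABLE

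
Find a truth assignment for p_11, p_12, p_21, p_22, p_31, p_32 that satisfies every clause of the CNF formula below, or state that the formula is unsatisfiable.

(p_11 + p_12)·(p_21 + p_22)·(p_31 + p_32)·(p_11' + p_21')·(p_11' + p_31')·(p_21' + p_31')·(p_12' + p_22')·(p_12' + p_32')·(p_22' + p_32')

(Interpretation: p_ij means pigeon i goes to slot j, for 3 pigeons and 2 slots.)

UNSATISFIABLE

Case p_11 = 1:
(p_21') alone gives p_21 = 0.
(p_22) alone gives p_22 = 1.
(p_31') alone gives p_31 = 0.
(p_32) alone gives p_32 = 1.
Now (p_32') is unsatisfied and unit — conflict.
Backtrack on p_11: now try p_11 = 0.
(p_12) alone gives p_12 = 1.
(p_22') alone gives p_22 = 0.
(p_21) alone gives p_21 = 1.
(p_31') alone gives p_31 = 0.
(p_32) alone gives p_32 = 1.
Now (p_32') is unsatisfied and unit — conflict.
Both values of p_11 lead to a conflict.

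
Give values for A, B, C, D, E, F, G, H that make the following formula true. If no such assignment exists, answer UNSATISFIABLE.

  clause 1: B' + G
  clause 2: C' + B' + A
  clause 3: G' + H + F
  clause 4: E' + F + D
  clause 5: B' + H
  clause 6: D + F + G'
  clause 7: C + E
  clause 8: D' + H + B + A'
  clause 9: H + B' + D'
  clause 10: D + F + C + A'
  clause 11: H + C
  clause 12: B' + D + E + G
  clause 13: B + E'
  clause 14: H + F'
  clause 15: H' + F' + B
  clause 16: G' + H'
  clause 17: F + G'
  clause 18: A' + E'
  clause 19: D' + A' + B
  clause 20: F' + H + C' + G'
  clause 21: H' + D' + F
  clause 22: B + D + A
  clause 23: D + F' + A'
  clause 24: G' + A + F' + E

Branch on B: set B = 0.
Unit clause (E') forces E = 0.
Unit clause (C) forces C = 1.
Branch on H: set H = 0.
Unit clause (F') forces F = 0.
Unit clause (G') forces G = 0.
Branch on D: set D = 0.
Unit clause (A) forces A = 1.
All clauses are satisfied.

A=1,  B=0,  C=1,  D=0,  E=0,  F=0,  G=0,  H=0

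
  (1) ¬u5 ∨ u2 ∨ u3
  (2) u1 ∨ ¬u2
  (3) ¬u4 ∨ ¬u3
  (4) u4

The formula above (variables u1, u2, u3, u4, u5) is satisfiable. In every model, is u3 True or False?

Suppose u3 = True.
(¬u4) alone gives u4 = False.
But (u4) is also a unit clause — contradiction.
So every satisfying assignment has u3 = False.

False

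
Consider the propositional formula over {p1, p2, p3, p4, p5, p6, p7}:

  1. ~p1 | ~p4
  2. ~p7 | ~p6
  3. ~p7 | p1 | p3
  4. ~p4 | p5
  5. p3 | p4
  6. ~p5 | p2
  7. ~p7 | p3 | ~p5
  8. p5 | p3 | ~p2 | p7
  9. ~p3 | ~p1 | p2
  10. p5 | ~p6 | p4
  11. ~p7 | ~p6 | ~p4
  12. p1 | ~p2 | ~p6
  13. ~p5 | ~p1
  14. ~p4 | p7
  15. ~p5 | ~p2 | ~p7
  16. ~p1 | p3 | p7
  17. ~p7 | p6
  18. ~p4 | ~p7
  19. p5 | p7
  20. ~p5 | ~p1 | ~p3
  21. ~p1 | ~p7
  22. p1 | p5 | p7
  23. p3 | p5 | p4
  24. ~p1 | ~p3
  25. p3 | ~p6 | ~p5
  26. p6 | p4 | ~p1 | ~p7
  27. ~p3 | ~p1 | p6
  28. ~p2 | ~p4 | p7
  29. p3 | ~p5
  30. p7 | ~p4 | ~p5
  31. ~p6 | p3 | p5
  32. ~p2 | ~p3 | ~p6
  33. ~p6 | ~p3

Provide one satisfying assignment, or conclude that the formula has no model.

Suppose p1 = 0.
Suppose p7 = 0.
From the singleton clause (~p4), p4 = 0.
From the singleton clause (p3), p3 = 1.
From the singleton clause (p5), p5 = 1.
From the singleton clause (p2), p2 = 1.
From the singleton clause (~p6), p6 = 0.
Every clause now holds.

p1 ↦ 0,  p2 ↦ 1,  p3 ↦ 1,  p4 ↦ 0,  p5 ↦ 1,  p6 ↦ 0,  p7 ↦ 0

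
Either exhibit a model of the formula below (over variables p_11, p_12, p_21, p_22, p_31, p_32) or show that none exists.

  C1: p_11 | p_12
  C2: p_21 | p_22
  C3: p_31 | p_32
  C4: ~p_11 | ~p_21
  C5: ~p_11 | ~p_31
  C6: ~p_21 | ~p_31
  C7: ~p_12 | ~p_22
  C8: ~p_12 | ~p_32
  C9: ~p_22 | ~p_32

Branch on p_11: set p_11 = 1.
From the singleton clause (~p_21), p_21 = 0.
From the singleton clause (p_22), p_22 = 1.
From the singleton clause (~p_31), p_31 = 0.
From the singleton clause (p_32), p_32 = 1.
Now (~p_32) is unsatisfied and unit — conflict.
That branch fails; take p_11 = 0 instead.
From the singleton clause (p_12), p_12 = 1.
From the singleton clause (~p_22), p_22 = 0.
From the singleton clause (p_21), p_21 = 1.
From the singleton clause (~p_31), p_31 = 0.
From the singleton clause (p_32), p_32 = 1.
Now (~p_32) is unsatisfied and unit — conflict.
Neither p_11 = 1 nor p_11 = 0 works.

UNSATISFIABLE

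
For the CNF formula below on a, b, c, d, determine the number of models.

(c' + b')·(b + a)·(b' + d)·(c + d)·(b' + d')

3

There are 2^4 = 16 truth assignments over (a, b, c, d).
Check each against the 5 clauses (columns in the order a, b, c, d):
  F F F F  ✗ fails (b + a)
  F F F T  ✗ fails (b + a)
  F F T F  ✗ fails (b + a)
  F F T T  ✗ fails (b + a)
  F T F F  ✗ fails (b' + d)
  F T F T  ✗ fails (b' + d')
  F T T F  ✗ fails (c' + b')
  F T T T  ✗ fails (c' + b')
  T F F F  ✗ fails (c + d)
  T F F T  ✓ satisfies all
  T F T F  ✓ satisfies all
  T F T T  ✓ satisfies all
  T T F F  ✗ fails (b' + d)
  T T F T  ✗ fails (b' + d')
  T T T F  ✗ fails (c' + b')
  T T T T  ✗ fails (c' + b')
3 of the 16 rows are models.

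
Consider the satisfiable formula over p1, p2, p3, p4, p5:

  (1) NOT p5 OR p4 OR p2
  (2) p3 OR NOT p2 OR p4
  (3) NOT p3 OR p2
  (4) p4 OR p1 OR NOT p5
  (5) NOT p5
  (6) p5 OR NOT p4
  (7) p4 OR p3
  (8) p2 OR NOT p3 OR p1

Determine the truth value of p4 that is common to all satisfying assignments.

Suppose p4 = true.
Unit clause (NOT p5) forces p5 = false.
But (p5) is also a unit clause — contradiction.
So every satisfying assignment has p4 = False.

False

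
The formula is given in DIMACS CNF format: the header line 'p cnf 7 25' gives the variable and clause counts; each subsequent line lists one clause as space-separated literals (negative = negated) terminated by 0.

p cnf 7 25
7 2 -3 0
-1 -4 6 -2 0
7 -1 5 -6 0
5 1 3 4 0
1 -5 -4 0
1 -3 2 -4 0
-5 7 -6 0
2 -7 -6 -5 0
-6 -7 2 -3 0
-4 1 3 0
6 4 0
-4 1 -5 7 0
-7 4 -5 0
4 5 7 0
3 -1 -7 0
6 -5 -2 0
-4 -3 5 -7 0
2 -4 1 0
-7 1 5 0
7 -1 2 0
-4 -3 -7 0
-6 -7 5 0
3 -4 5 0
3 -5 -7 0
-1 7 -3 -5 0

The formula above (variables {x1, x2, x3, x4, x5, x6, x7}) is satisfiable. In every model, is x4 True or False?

True

Suppose x4 = False.
(x6) alone gives x6 = True.
Suppose x5 = False.
(x7) alone gives x7 = True.
But (¬x7) is also a unit clause — contradiction.
That branch fails; take x5 = True instead.
(x7) alone gives x7 = True.
But (¬x7) is also a unit clause — contradiction.
Both values of x5 lead to a conflict.
So every satisfying assignment has x4 = True.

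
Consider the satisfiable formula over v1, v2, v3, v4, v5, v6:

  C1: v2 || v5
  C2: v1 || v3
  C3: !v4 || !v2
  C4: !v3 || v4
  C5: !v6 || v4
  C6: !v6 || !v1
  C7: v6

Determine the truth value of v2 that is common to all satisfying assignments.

False

Suppose v2 = true.
Unit clause (!v4) forces v4 = false.
Unit clause (!v3) forces v3 = false.
Unit clause (v1) forces v1 = true.
Unit clause (!v6) forces v6 = false.
Now (v6) is unsatisfied and unit — conflict.
So every satisfying assignment has v2 = False.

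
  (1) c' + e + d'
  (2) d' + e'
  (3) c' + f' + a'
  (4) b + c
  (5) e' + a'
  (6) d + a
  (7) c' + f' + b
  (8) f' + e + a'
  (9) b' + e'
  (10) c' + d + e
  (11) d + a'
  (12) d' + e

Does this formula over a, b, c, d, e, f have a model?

Unsatisfiable

Try d = 0.
(a) alone gives a = 1.
Now (a') is unsatisfied and unit — conflict.
That branch fails; take d = 1 instead.
(e') alone gives e = 0.
Now (e) is unsatisfied and unit — conflict.
Neither d = 1 nor d = 0 works.
No assignment satisfies every clause.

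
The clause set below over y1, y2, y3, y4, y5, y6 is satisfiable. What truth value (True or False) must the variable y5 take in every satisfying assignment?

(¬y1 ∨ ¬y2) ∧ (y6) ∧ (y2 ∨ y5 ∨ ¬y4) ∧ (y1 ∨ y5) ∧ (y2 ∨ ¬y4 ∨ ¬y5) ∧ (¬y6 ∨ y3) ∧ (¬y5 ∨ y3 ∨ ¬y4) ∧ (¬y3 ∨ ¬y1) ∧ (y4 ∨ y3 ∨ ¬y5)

True

Suppose y5 = False.
From the singleton clause (y6), y6 = True.
From the singleton clause (y1), y1 = True.
From the singleton clause (¬y2), y2 = False.
From the singleton clause (¬y4), y4 = False.
From the singleton clause (y3), y3 = True.
That conflicts with the unit clause (¬y3).
So every satisfying assignment has y5 = True.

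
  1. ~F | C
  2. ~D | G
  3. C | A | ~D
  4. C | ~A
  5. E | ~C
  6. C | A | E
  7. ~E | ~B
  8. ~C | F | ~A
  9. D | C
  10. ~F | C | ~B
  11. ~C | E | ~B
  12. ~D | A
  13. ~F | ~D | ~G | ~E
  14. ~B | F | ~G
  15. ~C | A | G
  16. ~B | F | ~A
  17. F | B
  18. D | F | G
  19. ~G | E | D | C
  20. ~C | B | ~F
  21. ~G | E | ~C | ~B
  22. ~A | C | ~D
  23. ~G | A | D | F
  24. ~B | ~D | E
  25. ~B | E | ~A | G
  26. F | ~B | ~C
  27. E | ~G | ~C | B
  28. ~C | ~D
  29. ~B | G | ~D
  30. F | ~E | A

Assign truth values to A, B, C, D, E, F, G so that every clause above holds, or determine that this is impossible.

Suppose F = 0.
(B) alone gives B = 1.
(~E) alone gives E = 0.
(~C) alone gives C = 0.
(~A) alone gives A = 0.
Now (A) is unsatisfied and unit — conflict.
Backtrack on F: now try F = 1.
(C) alone gives C = 1.
(E) alone gives E = 1.
(~B) alone gives B = 0.
Now (B) is unsatisfied and unit — conflict.
Both values of F lead to a conflict.

UNSATISFIABLE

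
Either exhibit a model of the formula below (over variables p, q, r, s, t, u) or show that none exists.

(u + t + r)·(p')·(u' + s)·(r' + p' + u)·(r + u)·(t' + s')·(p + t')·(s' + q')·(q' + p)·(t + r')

p ↦ 0; q ↦ 0; r ↦ 0; s ↦ 1; t ↦ 0; u ↦ 1

The clause (p') is unit, so p = 0.
The clause (t') is unit, so t = 0.
The clause (q') is unit, so q = 0.
The clause (r') is unit, so r = 0.
The clause (u) is unit, so u = 1.
The clause (s) is unit, so s = 1.
This assignment satisfies each clause.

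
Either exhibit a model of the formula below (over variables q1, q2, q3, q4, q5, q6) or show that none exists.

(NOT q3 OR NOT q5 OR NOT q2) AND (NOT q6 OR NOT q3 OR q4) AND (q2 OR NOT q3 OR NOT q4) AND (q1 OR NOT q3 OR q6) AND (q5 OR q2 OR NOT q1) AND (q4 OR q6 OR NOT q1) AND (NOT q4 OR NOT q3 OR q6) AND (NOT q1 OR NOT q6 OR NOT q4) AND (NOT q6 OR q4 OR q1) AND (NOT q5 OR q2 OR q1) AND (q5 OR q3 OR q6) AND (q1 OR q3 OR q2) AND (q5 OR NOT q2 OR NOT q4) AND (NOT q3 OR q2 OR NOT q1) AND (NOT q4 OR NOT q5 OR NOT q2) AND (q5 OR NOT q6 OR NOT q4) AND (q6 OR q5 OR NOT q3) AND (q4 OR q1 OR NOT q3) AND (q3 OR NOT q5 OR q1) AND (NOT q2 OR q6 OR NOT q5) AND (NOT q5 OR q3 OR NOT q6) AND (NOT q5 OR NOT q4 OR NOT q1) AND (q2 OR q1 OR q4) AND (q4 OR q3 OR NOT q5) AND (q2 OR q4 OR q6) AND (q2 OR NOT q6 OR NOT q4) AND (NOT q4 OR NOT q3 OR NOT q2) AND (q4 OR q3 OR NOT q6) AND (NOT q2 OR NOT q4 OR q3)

Branch on q3: set q3 = false.
Branch on q5: set q5 = true.
Unit clause (q1) forces q1 = true.
Unit clause (NOT q6) forces q6 = false.
Unit clause (q4) forces q4 = true.
Now (NOT q4) is unsatisfied and unit — conflict.
Backtrack on q5: now try q5 = false.
Unit clause (q6) forces q6 = true.
Unit clause (NOT q4) forces q4 = false.
Now (q4) is unsatisfied and unit — conflict.
Both values of q5 lead to a conflict.
Backtrack on q3: now try q3 = true.
Branch on q5: set q5 = false.
Unit clause (q6) forces q6 = true.
Unit clause (q4) forces q4 = true.
Now (NOT q4) is unsatisfied and unit — conflict.
Backtrack on q5: now try q5 = true.
Unit clause (NOT q2) forces q2 = false.
Unit clause (NOT q4) forces q4 = false.
Unit clause (NOT q6) forces q6 = false.
Now (q6) is unsatisfied and unit — conflict.
Both values of q5 lead to a conflict.
Both values of q3 lead to a conflict.

UNSATISFIABLE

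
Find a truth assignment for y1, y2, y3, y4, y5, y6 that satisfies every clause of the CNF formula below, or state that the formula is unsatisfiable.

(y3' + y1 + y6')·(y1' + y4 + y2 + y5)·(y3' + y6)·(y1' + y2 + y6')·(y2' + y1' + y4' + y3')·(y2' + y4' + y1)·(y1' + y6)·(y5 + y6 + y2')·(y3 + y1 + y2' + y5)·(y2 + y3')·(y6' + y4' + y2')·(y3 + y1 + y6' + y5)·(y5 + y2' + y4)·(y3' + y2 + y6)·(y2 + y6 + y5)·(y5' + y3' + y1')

Suppose y3 = 0.
Suppose y1 = 1.
(y6) alone gives y6 = 1.
(y2) alone gives y2 = 1.
(y4') alone gives y4 = 0.
(y5) alone gives y5 = 1.
Every clause now holds.

y1: 1; y2: 1; y3: 0; y4: 0; y5: 1; y6: 1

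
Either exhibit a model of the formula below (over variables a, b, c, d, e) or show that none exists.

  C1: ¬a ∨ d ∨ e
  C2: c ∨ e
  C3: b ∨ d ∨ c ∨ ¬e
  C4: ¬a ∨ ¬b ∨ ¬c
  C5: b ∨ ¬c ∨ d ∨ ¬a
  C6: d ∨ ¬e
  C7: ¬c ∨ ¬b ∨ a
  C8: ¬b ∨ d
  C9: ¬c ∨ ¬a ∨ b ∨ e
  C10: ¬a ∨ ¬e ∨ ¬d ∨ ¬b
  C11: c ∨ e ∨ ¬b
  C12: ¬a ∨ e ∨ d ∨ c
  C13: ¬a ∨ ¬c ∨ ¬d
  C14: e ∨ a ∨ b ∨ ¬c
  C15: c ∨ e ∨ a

a=False; b=True; c=False; d=True; e=True

Try c = False.
(e) alone gives e = True.
(d) alone gives d = True.
Try a = False.
No clause remains; b is free.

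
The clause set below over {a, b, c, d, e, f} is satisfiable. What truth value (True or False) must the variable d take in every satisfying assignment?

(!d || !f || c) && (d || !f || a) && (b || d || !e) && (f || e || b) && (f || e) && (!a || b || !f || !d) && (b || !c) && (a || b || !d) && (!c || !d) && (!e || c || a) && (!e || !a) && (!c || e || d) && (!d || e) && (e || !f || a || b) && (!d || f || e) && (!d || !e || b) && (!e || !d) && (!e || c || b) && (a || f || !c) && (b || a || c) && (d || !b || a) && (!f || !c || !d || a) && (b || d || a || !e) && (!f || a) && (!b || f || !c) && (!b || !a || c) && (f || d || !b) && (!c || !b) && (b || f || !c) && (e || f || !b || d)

False

Suppose d = true.
Unit clause (!c) forces c = false.
Unit clause (!f) forces f = false.
Unit clause (e) forces e = true.
That conflicts with the unit clause (!e).
So every satisfying assignment has d = False.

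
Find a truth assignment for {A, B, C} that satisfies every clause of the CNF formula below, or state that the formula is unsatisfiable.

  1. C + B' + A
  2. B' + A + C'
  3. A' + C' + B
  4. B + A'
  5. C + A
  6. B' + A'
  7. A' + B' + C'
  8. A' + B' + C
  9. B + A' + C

A: 0; B: 0; C: 1

Branch on B: set B = 0.
The clause (A') is unit, so A = 0.
The clause (C) is unit, so C = 1.
This assignment satisfies each clause.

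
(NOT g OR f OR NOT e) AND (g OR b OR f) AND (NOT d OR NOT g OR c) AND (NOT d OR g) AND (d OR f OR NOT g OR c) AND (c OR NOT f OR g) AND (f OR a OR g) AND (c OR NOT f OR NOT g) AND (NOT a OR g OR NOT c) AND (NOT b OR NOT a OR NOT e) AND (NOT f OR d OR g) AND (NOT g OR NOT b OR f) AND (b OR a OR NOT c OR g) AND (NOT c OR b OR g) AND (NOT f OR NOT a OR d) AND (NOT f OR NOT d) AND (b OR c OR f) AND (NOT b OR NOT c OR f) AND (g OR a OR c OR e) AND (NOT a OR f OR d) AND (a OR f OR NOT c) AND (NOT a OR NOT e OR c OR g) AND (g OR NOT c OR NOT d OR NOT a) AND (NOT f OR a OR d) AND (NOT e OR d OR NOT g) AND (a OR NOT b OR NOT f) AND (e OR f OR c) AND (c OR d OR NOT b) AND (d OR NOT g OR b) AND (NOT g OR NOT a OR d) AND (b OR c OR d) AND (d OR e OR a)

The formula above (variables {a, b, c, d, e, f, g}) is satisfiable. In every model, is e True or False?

Suppose e = true.
Try g = false.
From the singleton clause (NOT d), d = false.
From the singleton clause (NOT f), f = false.
From the singleton clause (b), b = true.
From the singleton clause (a), a = true.
That conflicts with the unit clause (NOT a).
So g must be the other value — set g = true.
From the singleton clause (f), f = true.
From the singleton clause (c), c = true.
From the singleton clause (NOT d), d = false.
That conflicts with the unit clause (d).
Both values of g lead to a conflict.
So every satisfying assignment has e = False.

False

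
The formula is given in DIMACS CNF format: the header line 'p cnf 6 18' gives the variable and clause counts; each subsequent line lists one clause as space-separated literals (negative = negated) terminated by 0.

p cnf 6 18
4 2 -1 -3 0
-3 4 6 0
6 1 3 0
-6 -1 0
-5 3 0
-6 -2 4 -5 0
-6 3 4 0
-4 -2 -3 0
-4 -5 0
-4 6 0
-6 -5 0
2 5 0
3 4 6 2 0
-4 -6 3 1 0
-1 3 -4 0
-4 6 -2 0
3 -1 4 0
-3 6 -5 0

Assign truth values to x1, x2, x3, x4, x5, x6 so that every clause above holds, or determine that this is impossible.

x1: False,  x2: True,  x3: True,  x4: False,  x5: False,  x6: True

Case x6 = True:
From the singleton clause (¬x1), x1 = False.
From the singleton clause (¬x5), x5 = False.
From the singleton clause (x2), x2 = True.
Case x3 = True:
From the singleton clause (¬x4), x4 = False.
Every clause now holds.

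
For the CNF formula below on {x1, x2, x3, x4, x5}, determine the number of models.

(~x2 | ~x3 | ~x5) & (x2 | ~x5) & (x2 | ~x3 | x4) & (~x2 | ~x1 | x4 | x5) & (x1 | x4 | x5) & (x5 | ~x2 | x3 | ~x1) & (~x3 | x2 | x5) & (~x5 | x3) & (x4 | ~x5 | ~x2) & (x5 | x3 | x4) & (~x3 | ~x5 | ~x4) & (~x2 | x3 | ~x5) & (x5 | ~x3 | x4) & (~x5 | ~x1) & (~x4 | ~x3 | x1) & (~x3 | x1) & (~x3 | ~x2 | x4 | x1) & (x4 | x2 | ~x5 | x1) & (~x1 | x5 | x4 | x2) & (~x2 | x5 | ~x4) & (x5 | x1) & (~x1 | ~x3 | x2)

1

There are 2^5 = 32 truth assignments over (x1, x2, x3, x4, x5).
Split on x1. With x1 = 1, the clauses containing x1 are satisfied and ~x1 drops from the rest; 1 of the 2^4 = 16 assignments to the other variables satisfy what remains.
With x1 = 0, by the same count on the reduced clause set, 0 assignments work.
(One model: x1=T, x2=F, x3=F, x4=T, x5=F.)
Total: 1 + 0 = 1.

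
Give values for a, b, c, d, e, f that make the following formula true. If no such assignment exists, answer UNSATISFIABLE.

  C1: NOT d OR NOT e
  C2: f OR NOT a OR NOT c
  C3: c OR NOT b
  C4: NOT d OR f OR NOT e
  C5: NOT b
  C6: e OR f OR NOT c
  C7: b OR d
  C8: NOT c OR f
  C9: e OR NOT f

a=true,  b=false,  c=false,  d=true,  e=false,  f=false

From the singleton clause (NOT b), b = false.
From the singleton clause (d), d = true.
From the singleton clause (NOT e), e = false.
From the singleton clause (NOT f), f = false.
From the singleton clause (NOT c), c = false.
No clause remains; a is free.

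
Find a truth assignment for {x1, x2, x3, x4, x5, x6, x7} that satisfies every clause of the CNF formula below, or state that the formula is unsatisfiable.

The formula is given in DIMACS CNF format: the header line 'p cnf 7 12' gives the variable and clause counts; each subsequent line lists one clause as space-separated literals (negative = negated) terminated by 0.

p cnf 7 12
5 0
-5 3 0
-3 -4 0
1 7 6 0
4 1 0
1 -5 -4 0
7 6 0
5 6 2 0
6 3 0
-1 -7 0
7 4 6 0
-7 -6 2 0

x1=True; x2=False; x3=True; x4=False; x5=True; x6=True; x7=False

From the singleton clause (x5), x5 = True.
From the singleton clause (x3), x3 = True.
From the singleton clause (¬x4), x4 = False.
From the singleton clause (x1), x1 = True.
From the singleton clause (¬x7), x7 = False.
From the singleton clause (x6), x6 = True.
Every clause is now satisfied; x2 is unconstrained.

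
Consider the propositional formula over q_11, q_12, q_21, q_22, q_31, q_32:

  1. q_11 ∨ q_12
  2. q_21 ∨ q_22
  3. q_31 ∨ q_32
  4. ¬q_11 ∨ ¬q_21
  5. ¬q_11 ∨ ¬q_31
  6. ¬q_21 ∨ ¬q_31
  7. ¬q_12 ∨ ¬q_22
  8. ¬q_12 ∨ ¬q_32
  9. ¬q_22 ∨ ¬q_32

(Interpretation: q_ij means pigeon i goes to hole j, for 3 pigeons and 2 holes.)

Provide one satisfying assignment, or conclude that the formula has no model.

Try q_11 = True.
Unit clause (¬q_21) forces q_21 = False.
Unit clause (q_22) forces q_22 = True.
Unit clause (¬q_31) forces q_31 = False.
Unit clause (q_32) forces q_32 = True.
Now (¬q_32) is unsatisfied and unit — conflict.
That branch fails; take q_11 = False instead.
Unit clause (q_12) forces q_12 = True.
Unit clause (¬q_22) forces q_22 = False.
Unit clause (q_21) forces q_21 = True.
Unit clause (¬q_31) forces q_31 = False.
Unit clause (q_32) forces q_32 = True.
Now (¬q_32) is unsatisfied and unit — conflict.
Both values of q_11 lead to a conflict.

UNSATISFIABLE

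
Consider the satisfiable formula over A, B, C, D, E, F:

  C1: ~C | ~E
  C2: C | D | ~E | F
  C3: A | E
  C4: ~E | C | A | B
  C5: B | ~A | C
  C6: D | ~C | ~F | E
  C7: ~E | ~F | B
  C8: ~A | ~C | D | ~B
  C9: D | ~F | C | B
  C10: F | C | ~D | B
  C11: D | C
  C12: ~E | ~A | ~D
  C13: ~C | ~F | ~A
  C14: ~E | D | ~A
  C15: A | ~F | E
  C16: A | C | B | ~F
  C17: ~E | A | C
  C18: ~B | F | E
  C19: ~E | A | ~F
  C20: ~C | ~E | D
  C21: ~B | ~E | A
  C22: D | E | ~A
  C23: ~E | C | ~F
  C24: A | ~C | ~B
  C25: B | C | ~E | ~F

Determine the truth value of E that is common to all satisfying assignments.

False

Suppose E = 1.
The clause (~C) is unit, so C = 0.
The clause (D) is unit, so D = 1.
The clause (~A) is unit, so A = 0.
Now (A) is unsatisfied and unit — conflict.
So every satisfying assignment has E = False.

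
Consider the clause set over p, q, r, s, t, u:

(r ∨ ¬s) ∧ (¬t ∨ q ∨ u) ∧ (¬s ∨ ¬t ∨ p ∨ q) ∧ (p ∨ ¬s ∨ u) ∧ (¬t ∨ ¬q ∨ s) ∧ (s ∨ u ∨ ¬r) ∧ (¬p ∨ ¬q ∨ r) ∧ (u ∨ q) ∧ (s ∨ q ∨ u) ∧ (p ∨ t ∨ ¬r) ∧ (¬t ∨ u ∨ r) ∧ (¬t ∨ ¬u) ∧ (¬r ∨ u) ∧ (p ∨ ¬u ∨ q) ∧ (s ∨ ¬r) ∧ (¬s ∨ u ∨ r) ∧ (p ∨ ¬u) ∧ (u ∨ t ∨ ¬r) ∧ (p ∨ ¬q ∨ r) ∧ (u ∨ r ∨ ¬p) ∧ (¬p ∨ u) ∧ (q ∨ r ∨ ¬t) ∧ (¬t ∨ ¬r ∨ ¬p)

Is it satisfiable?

Branch on r: set r = False.
From the singleton clause (¬s), s = False.
Branch on t: set t = False.
Branch on p: set p = True.
From the singleton clause (¬q), q = False.
From the singleton clause (u), u = True.
Every clause now holds.
A satisfying assignment: p: True,  q: False,  r: False,  s: False,  t: False,  u: True.

Satisfiable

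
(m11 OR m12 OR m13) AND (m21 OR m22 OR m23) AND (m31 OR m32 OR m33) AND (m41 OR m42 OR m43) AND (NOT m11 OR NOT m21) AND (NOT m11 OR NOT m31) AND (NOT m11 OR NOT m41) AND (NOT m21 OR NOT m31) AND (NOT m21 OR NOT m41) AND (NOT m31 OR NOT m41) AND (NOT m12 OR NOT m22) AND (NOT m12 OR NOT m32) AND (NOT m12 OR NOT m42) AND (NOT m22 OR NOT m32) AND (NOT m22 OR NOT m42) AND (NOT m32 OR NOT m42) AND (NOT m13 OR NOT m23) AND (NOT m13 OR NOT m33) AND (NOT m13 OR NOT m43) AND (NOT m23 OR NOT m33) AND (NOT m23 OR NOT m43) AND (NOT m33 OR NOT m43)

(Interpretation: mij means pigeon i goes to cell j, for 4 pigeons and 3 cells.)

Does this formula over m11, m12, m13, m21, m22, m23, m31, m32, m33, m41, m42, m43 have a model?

No

Suppose m11 = false.
Suppose m12 = true.
Unit clause (NOT m22) forces m22 = false.
Unit clause (NOT m32) forces m32 = false.
Unit clause (NOT m42) forces m42 = false.
Suppose m21 = true.
Unit clause (NOT m31) forces m31 = false.
Unit clause (m33) forces m33 = true.
Unit clause (NOT m41) forces m41 = false.
Unit clause (m43) forces m43 = true.
But (NOT m43) is also a unit clause — contradiction.
So m21 must be the other value — set m21 = false.
Unit clause (m23) forces m23 = true.
Unit clause (NOT m13) forces m13 = false.
Unit clause (NOT m33) forces m33 = false.
Unit clause (m31) forces m31 = true.
Unit clause (NOT m41) forces m41 = false.
Unit clause (m43) forces m43 = true.
But (NOT m43) is also a unit clause — contradiction.
Neither m21 = true nor m21 = false works.
So m12 must be the other value — set m12 = false.
Unit clause (m13) forces m13 = true.
Unit clause (NOT m23) forces m23 = false.
Unit clause (NOT m33) forces m33 = false.
Unit clause (NOT m43) forces m43 = false.
Suppose m21 = true.
Unit clause (NOT m31) forces m31 = false.
Unit clause (m32) forces m32 = true.
Unit clause (NOT m41) forces m41 = false.
Unit clause (m42) forces m42 = true.
But (NOT m42) is also a unit clause — contradiction.
So m21 must be the other value — set m21 = false.
Unit clause (m22) forces m22 = true.
Unit clause (NOT m32) forces m32 = false.
Unit clause (m31) forces m31 = true.
Unit clause (NOT m41) forces m41 = false.
Unit clause (m42) forces m42 = true.
But (NOT m42) is also a unit clause — contradiction.
Neither m21 = true nor m21 = false works.
Neither m12 = true nor m12 = false works.
So m11 must be the other value — set m11 = true.
Unit clause (NOT m21) forces m21 = false.
Unit clause (NOT m31) forces m31 = false.
Unit clause (NOT m41) forces m41 = false.
Suppose m22 = true.
Unit clause (NOT m12) forces m12 = false.
Unit clause (NOT m32) forces m32 = false.
Unit clause (m33) forces m33 = true.
Unit clause (NOT m42) forces m42 = false.
Unit clause (m43) forces m43 = true.
But (NOT m43) is also a unit clause — contradiction.
So m22 must be the other value — set m22 = false.
Unit clause (m23) forces m23 = true.
Unit clause (NOT m13) forces m13 = false.
Unit clause (NOT m33) forces m33 = false.
Unit clause (m32) forces m32 = true.
Unit clause (NOT m12) forces m12 = false.
Unit clause (NOT m42) forces m42 = false.
Unit clause (m43) forces m43 = true.
But (NOT m43) is also a unit clause — contradiction.
Neither m22 = true nor m22 = false works.
Neither m11 = true nor m11 = false works.
No assignment satisfies every clause.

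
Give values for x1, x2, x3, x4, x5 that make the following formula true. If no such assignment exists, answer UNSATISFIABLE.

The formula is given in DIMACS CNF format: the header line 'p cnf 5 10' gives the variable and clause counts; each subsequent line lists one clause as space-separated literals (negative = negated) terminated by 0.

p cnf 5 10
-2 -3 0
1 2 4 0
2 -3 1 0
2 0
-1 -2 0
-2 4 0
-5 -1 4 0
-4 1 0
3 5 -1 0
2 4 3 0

The clause (x2) is unit, so x2 = True.
The clause (¬x3) is unit, so x3 = False.
The clause (¬x1) is unit, so x1 = False.
The clause (x4) is unit, so x4 = True.
But (¬x4) is also a unit clause — contradiction.

UNSATISFIABLE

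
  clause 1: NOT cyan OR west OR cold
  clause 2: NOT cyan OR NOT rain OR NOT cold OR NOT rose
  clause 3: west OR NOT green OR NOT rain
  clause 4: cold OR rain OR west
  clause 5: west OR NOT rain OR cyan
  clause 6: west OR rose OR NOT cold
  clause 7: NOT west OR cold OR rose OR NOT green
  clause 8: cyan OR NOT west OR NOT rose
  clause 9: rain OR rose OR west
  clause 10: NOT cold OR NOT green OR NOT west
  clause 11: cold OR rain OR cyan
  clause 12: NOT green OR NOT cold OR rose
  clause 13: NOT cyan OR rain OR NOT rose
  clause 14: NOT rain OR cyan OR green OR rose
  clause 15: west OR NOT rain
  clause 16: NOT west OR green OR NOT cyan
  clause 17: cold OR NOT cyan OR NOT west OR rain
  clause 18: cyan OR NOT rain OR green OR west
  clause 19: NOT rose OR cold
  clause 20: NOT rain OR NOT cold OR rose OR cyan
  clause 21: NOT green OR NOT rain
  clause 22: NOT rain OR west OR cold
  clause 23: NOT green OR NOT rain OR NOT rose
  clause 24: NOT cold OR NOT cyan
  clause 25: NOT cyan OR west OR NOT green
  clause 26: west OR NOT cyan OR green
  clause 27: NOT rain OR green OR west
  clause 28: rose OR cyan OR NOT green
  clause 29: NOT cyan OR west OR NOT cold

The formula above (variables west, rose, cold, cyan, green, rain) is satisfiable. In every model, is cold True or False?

True

Suppose cold = false.
Unit clause (NOT rose) forces rose = false.
Suppose cyan = false.
Unit clause (rain) forces rain = true.
Unit clause (west) forces west = true.
Unit clause (NOT green) forces green = false.
Now (green) is unsatisfied and unit — conflict.
That branch fails; take cyan = true instead.
Unit clause (west) forces west = true.
Unit clause (NOT green) forces green = false.
Now (green) is unsatisfied and unit — conflict.
Either choice for cyan ends in contradiction.
So every satisfying assignment has cold = True.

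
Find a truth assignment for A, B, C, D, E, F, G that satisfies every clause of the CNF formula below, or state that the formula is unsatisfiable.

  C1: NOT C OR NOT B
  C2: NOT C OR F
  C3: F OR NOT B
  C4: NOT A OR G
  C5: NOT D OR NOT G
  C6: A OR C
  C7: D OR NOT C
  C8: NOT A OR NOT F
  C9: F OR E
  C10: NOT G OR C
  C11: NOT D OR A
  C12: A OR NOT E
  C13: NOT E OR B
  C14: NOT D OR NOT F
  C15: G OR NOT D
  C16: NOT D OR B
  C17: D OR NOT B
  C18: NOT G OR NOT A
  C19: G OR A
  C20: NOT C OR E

Case C = false:
From the singleton clause (A), A = true.
From the singleton clause (G), G = true.
That conflicts with the unit clause (NOT G).
That branch fails; take C = true instead.
From the singleton clause (NOT B), B = false.
From the singleton clause (F), F = true.
From the singleton clause (D), D = true.
That conflicts with the unit clause (NOT D).
Neither C = true nor C = false works.

UNSATISFIABLE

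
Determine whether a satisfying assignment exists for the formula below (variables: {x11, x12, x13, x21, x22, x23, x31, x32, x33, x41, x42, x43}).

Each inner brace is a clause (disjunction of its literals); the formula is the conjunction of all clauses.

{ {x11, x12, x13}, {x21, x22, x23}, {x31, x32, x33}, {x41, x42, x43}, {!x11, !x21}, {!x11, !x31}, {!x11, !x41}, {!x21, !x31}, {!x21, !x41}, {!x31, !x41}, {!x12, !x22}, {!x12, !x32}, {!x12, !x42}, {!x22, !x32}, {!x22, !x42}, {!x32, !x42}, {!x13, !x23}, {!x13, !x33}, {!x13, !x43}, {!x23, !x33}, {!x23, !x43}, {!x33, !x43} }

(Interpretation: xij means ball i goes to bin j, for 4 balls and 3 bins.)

Unsatisfiable

Suppose x11 = false.
Suppose x12 = true.
Unit clause (!x22) forces x22 = false.
Unit clause (!x32) forces x32 = false.
Unit clause (!x42) forces x42 = false.
Suppose x21 = true.
Unit clause (!x31) forces x31 = false.
Unit clause (x33) forces x33 = true.
Unit clause (!x41) forces x41 = false.
Unit clause (x43) forces x43 = true.
Now (!x43) is unsatisfied and unit — conflict.
Undo x21 and try x21 = false.
Unit clause (x23) forces x23 = true.
Unit clause (!x13) forces x13 = false.
Unit clause (!x33) forces x33 = false.
Unit clause (x31) forces x31 = true.
Unit clause (!x41) forces x41 = false.
Unit clause (x43) forces x43 = true.
Now (!x43) is unsatisfied and unit — conflict.
Both values of x21 lead to a conflict.
Undo x12 and try x12 = false.
Unit clause (x13) forces x13 = true.
Unit clause (!x23) forces x23 = false.
Unit clause (!x33) forces x33 = false.
Unit clause (!x43) forces x43 = false.
Suppose x21 = true.
Unit clause (!x31) forces x31 = false.
Unit clause (x32) forces x32 = true.
Unit clause (!x41) forces x41 = false.
Unit clause (x42) forces x42 = true.
Now (!x42) is unsatisfied and unit — conflict.
Undo x21 and try x21 = false.
Unit clause (x22) forces x22 = true.
Unit clause (!x32) forces x32 = false.
Unit clause (x31) forces x31 = true.
Unit clause (!x41) forces x41 = false.
Unit clause (x42) forces x42 = true.
Now (!x42) is unsatisfied and unit — conflict.
Both values of x21 lead to a conflict.
Both values of x12 lead to a conflict.
Undo x11 and try x11 = true.
Unit clause (!x21) forces x21 = false.
Unit clause (!x31) forces x31 = false.
Unit clause (!x41) forces x41 = false.
Suppose x22 = true.
Unit clause (!x12) forces x12 = false.
Unit clause (!x32) forces x32 = false.
Unit clause (x33) forces x33 = true.
Unit clause (!x42) forces x42 = false.
Unit clause (x43) forces x43 = true.
Now (!x43) is unsatisfied and unit — conflict.
Undo x22 and try x22 = false.
Unit clause (x23) forces x23 = true.
Unit clause (!x13) forces x13 = false.
Unit clause (!x33) forces x33 = false.
Unit clause (x32) forces x32 = true.
Unit clause (!x12) forces x12 = false.
Unit clause (!x42) forces x42 = false.
Unit clause (x43) forces x43 = true.
Now (!x43) is unsatisfied and unit — conflict.
Both values of x22 lead to a conflict.
Both values of x11 lead to a conflict.
No assignment satisfies every clause.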